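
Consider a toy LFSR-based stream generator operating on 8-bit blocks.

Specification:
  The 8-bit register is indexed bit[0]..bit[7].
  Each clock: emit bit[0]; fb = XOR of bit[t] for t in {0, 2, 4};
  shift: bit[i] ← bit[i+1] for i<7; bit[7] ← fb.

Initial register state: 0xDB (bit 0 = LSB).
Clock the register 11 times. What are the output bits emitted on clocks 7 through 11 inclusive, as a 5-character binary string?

reg_0 = 0xDB
clock 1: out=1, reg = 0x6D
clock 2: out=1, reg = 0x36
clock 3: out=0, reg = 0x1B
clock 4: out=1, reg = 0x0D
clock 5: out=1, reg = 0x06
clock 6: out=0, reg = 0x83
clock 7: out=1, reg = 0xC1
clock 8: out=1, reg = 0xE0
clock 9: out=0, reg = 0x70
clock 10: out=0, reg = 0xB8
clock 11: out=0, reg = 0xDC

11000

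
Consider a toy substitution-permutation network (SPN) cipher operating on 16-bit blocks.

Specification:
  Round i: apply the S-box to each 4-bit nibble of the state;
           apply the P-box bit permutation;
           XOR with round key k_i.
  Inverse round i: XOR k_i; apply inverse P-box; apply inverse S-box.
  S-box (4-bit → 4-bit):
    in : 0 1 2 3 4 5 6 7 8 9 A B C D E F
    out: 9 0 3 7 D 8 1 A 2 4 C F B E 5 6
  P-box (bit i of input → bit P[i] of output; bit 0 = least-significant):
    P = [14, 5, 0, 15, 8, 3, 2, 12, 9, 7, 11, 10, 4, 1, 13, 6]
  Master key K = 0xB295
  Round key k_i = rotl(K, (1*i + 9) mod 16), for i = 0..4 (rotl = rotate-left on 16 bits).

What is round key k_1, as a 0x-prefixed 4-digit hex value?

0x56CA

K = 0xB295
k_0 = rotl(K, (1*0+9) mod 16) = rotl(K, 9) = 0x2B65
k_1 = rotl(K, (1*1+9) mod 16) = rotl(K, 10) = 0x56CA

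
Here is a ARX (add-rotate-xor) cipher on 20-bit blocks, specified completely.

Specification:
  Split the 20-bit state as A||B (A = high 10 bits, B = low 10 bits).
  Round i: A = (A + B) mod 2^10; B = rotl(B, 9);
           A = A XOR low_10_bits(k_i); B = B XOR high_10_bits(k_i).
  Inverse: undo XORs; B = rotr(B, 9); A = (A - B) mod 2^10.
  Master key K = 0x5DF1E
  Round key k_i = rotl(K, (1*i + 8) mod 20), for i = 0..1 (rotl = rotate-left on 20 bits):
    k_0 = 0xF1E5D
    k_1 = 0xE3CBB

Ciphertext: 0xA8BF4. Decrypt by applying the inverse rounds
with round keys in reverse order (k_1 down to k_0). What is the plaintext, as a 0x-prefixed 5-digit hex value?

s_0 = ciphertext = 0xA8BF4
s_1 = InvRound(s_0, k_1) = 0x48CF6
s_2 = InvRound(s_1, k_0) = 0x46E63

0x46E63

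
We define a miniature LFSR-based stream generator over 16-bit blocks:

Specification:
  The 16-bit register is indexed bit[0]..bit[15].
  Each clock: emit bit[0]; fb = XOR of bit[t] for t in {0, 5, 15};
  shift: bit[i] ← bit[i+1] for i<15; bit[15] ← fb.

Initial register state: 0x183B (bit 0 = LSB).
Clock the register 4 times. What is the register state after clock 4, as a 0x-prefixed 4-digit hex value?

0x6183

reg_0 = 0x183B
clock 1: out=1, reg = 0x0C1D
clock 2: out=1, reg = 0x860E
clock 3: out=0, reg = 0xC307
clock 4: out=1, reg = 0x6183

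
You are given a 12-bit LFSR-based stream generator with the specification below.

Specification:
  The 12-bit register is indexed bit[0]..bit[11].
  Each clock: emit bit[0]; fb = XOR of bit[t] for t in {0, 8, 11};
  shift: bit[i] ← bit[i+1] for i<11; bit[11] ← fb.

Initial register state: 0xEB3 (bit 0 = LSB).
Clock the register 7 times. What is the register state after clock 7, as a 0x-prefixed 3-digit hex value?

0xA9D

reg_0 = 0xEB3
clock 1: out=1, reg = 0x759
clock 2: out=1, reg = 0x3AC
clock 3: out=0, reg = 0x9D6
clock 4: out=0, reg = 0x4EB
clock 5: out=1, reg = 0xA75
clock 6: out=1, reg = 0x53A
clock 7: out=0, reg = 0xA9D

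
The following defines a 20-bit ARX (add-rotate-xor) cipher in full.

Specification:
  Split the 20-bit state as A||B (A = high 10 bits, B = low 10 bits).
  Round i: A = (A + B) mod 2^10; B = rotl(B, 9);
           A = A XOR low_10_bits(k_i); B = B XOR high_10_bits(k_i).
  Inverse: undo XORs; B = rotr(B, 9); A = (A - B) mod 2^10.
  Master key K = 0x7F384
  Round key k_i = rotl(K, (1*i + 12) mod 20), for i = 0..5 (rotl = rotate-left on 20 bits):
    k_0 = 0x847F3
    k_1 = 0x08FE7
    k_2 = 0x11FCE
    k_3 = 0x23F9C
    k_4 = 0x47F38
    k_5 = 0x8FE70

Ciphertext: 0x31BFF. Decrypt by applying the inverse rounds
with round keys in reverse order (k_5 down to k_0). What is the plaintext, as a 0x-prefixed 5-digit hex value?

s_0 = ciphertext = 0x31BFF
s_1 = InvRound(s_0, k_5) = 0xCDB80
s_2 = InvRound(s_1, k_4) = 0xB3D3F
s_3 = InvRound(s_2, k_3) = 0x7CF60
s_4 = InvRound(s_3, k_2) = 0xFBA4F
s_5 = InvRound(s_4, k_1) = 0xCC0D9
s_6 = InvRound(s_5, k_0) = 0xCC991

0xCC991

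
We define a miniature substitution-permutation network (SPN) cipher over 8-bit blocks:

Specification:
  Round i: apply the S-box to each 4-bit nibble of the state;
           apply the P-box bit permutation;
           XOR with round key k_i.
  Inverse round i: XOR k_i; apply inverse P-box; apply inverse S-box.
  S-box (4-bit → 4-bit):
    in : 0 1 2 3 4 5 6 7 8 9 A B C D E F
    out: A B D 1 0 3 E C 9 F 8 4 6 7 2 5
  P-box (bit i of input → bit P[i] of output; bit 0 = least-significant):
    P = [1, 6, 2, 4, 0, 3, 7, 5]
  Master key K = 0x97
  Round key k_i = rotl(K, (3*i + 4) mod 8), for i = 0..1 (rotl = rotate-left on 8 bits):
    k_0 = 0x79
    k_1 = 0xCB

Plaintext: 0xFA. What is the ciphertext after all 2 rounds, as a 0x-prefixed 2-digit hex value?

0xD1

s_0 = plaintext = 0xFA
s_1 = Round(s_0, k_0) = 0xE8
s_2 = Round(s_1, k_1) = 0xD1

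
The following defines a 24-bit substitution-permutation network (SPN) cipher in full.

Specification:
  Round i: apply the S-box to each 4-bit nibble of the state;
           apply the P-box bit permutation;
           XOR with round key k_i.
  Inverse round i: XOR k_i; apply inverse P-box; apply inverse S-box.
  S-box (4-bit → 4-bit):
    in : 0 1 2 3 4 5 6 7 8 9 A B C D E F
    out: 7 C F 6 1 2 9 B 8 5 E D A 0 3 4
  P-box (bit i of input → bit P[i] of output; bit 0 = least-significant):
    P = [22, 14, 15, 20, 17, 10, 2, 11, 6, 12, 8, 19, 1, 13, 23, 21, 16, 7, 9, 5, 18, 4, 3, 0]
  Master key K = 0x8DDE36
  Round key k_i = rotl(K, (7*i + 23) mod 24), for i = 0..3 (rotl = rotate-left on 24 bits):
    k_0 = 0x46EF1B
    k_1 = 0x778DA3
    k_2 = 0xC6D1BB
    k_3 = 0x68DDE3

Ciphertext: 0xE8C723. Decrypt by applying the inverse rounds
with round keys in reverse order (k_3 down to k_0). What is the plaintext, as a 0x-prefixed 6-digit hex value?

0x802B32

s_0 = ciphertext = 0xE8C723
s_1 = InvRound(s_0, k_3) = 0xD3FE8D
s_2 = InvRound(s_1, k_2) = 0xEBEFA8
s_3 = InvRound(s_2, k_1) = 0xBF08DC
s_4 = InvRound(s_3, k_0) = 0x802B32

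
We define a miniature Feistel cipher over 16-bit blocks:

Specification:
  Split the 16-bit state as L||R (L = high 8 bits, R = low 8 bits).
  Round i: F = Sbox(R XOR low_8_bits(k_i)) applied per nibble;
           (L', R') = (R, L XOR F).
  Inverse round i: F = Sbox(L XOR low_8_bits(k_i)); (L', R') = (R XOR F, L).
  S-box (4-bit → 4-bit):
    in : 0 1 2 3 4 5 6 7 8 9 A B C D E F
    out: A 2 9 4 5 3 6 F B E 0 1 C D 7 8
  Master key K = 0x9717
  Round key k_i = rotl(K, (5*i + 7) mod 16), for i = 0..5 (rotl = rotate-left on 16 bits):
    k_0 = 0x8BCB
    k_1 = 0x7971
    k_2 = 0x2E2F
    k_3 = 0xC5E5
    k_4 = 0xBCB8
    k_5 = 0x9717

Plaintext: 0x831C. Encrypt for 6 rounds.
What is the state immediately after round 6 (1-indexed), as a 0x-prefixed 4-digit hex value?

0xCC47

s_0 = plaintext = 0x831C
s_1 = Round(s_0, k_0) = 0x1C5C
s_2 = Round(s_1, k_1) = 0x5C81
s_3 = Round(s_2, k_2) = 0x815B
s_4 = Round(s_3, k_3) = 0x5B96
s_5 = Round(s_4, k_4) = 0x96CC
s_6 = Round(s_5, k_5) = 0xCC47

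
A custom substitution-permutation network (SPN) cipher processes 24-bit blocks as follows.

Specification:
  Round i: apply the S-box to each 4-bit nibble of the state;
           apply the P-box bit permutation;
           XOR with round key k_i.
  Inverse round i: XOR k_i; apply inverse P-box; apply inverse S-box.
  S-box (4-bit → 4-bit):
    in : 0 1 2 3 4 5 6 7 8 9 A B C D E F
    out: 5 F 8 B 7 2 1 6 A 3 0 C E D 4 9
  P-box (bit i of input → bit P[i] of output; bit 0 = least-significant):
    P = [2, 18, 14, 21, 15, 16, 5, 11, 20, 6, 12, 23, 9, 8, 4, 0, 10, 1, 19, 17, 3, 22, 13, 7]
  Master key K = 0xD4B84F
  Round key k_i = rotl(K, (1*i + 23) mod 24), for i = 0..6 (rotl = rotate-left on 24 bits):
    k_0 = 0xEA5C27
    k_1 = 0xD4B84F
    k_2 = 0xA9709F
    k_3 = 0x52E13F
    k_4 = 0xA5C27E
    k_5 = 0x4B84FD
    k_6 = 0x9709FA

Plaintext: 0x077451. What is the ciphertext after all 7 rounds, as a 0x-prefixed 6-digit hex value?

0x94718A

s_0 = plaintext = 0x077451
s_1 = Round(s_0, k_0) = 0xD72D79
s_2 = Round(s_1, k_1) = 0x4988E0
s_3 = Round(s_2, k_2) = 0x6915F0
s_4 = Round(s_3, k_3) = 0x522E60
s_5 = Round(s_4, k_4) = 0xE7127B
s_6 = Round(s_5, k_5) = 0xE2E7CE
s_7 = Round(s_6, k_6) = 0x94718A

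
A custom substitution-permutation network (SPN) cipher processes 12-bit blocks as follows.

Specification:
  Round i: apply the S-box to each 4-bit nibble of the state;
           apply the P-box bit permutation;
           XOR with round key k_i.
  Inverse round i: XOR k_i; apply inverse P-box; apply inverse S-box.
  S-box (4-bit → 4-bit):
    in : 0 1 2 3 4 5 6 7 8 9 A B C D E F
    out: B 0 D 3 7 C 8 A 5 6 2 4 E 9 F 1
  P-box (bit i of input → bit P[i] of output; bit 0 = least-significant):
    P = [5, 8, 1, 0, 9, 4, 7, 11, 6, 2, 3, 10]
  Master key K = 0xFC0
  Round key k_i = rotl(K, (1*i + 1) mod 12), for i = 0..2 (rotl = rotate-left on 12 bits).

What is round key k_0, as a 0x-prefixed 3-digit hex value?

0xF81

K = 0xFC0
k_0 = rotl(K, (1*0+1) mod 12) = rotl(K, 1) = 0xF81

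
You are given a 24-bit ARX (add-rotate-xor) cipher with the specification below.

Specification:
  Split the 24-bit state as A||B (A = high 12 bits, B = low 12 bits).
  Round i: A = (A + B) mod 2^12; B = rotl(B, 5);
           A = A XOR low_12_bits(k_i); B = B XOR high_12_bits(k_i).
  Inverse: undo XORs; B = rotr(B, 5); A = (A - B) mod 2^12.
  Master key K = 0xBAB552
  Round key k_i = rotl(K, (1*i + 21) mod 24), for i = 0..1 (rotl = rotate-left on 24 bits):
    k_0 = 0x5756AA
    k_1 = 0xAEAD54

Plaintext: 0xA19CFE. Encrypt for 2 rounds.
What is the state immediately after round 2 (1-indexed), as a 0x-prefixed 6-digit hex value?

0x13DF7F

s_0 = plaintext = 0xA19CFE
s_1 = Round(s_0, k_0) = 0x1BDAAC
s_2 = Round(s_1, k_1) = 0x13DF7F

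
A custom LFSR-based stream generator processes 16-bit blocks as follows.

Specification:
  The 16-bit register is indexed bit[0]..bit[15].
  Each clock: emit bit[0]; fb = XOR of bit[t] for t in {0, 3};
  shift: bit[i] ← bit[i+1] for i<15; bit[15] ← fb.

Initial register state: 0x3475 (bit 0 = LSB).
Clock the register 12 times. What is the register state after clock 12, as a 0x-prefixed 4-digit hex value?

reg_0 = 0x3475
clock 1: out=1, reg = 0x9A3A
clock 2: out=0, reg = 0xCD1D
clock 3: out=1, reg = 0x668E
clock 4: out=0, reg = 0xB347
clock 5: out=1, reg = 0xD9A3
clock 6: out=1, reg = 0xECD1
clock 7: out=1, reg = 0xF668
clock 8: out=0, reg = 0xFB34
clock 9: out=0, reg = 0x7D9A
clock 10: out=0, reg = 0xBECD
clock 11: out=1, reg = 0x5F66
clock 12: out=0, reg = 0x2FB3

0x2FB3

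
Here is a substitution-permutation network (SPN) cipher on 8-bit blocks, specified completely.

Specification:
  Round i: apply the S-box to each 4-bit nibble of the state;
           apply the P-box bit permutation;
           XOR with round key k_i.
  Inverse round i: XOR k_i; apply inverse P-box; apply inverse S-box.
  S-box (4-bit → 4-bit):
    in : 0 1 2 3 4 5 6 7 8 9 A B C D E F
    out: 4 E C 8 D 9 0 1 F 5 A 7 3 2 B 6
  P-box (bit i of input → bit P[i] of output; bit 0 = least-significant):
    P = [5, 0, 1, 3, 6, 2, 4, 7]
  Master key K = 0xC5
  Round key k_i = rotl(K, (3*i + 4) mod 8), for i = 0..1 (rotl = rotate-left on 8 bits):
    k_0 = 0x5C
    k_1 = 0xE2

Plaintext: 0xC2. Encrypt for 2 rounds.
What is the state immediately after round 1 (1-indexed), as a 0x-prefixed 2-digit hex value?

0x12

s_0 = plaintext = 0xC2
s_1 = Round(s_0, k_0) = 0x12
s_2 = Round(s_1, k_1) = 0x7C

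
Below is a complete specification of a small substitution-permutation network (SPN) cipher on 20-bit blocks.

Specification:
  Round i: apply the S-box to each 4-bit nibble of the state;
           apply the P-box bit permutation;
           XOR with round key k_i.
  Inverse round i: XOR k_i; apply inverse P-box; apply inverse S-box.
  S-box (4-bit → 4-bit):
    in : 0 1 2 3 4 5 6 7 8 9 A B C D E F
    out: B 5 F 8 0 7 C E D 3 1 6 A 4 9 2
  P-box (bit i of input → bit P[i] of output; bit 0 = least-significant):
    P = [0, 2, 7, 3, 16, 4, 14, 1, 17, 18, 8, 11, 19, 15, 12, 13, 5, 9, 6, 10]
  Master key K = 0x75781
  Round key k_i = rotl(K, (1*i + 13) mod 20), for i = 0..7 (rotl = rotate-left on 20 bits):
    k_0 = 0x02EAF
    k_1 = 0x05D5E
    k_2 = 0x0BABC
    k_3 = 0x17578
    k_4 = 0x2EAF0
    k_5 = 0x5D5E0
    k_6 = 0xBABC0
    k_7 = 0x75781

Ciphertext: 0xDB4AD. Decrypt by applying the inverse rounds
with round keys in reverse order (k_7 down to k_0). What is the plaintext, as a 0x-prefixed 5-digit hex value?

s_0 = ciphertext = 0xDB4AD
s_1 = InvRound(s_0, k_7) = 0x901DC
s_2 = InvRound(s_1, k_6) = 0xFCEFC
s_3 = InvRound(s_2, k_5) = 0xF18FC
s_4 = InvRound(s_3, k_4) = 0xF2F1C
s_5 = InvRound(s_4, k_3) = 0x510DF
s_6 = InvRound(s_5, k_2) = 0x5CCEA
s_7 = InvRound(s_6, k_1) = 0xABB9B
s_8 = InvRound(s_7, k_0) = 0xE51FF

0xE51FF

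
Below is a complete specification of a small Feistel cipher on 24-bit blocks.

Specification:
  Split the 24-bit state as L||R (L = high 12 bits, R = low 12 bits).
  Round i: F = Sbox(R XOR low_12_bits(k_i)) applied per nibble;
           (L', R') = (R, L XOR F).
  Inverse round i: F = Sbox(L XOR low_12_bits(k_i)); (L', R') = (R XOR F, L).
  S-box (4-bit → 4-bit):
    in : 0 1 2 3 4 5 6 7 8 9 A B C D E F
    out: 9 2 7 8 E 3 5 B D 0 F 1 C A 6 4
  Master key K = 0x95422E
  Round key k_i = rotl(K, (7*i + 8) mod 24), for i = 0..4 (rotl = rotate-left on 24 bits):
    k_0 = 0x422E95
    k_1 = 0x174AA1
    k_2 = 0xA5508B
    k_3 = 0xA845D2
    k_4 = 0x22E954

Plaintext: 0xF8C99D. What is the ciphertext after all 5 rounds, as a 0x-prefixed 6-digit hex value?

s_0 = plaintext = 0xF8C99D
s_1 = Round(s_0, k_0) = 0x99D411
s_2 = Round(s_1, k_1) = 0x411F84
s_3 = Round(s_2, k_2) = 0xF84085
s_4 = Round(s_3, k_3) = 0x085CBF
s_5 = Round(s_4, k_4) = 0xCBF3E4

0xCBF3E4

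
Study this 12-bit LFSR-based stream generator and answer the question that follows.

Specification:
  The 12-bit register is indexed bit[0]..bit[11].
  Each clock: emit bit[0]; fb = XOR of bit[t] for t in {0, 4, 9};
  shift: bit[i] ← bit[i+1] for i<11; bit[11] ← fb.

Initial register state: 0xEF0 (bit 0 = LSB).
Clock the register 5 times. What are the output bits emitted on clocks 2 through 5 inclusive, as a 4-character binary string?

0001

reg_0 = 0xEF0
clock 1: out=0, reg = 0x778
clock 2: out=0, reg = 0x3BC
clock 3: out=0, reg = 0x1DE
clock 4: out=0, reg = 0x8EF
clock 5: out=1, reg = 0xC77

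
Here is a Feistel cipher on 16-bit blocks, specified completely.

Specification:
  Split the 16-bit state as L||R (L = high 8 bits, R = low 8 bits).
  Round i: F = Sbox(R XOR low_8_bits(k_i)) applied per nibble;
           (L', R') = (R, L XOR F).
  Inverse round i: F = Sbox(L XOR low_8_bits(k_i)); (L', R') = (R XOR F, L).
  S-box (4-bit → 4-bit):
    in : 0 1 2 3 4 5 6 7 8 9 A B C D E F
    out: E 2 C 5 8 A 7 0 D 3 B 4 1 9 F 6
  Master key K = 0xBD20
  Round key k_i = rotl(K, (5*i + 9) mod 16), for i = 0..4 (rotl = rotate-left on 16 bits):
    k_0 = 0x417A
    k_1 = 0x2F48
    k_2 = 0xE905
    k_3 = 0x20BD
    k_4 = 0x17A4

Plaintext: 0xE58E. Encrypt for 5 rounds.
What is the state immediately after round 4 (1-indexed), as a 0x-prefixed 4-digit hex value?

0xBF78

s_0 = plaintext = 0xE58E
s_1 = Round(s_0, k_0) = 0x8E8D
s_2 = Round(s_1, k_1) = 0x8D94
s_3 = Round(s_2, k_2) = 0x94BF
s_4 = Round(s_3, k_3) = 0xBF78
s_5 = Round(s_4, k_4) = 0x782E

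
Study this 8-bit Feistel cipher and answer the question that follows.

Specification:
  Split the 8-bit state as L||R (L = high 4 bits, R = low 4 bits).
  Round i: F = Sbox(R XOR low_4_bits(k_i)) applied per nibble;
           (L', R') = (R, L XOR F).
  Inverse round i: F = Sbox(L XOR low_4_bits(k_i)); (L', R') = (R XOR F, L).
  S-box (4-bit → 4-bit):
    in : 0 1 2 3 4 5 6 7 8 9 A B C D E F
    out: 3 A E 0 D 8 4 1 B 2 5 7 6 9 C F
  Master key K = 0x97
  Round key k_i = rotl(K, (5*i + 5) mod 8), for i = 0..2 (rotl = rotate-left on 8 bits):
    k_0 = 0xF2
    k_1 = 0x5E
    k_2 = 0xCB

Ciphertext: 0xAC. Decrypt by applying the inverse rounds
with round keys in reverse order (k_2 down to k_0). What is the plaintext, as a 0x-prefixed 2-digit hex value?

0x61

s_0 = ciphertext = 0xAC
s_1 = InvRound(s_0, k_2) = 0x6A
s_2 = InvRound(s_1, k_1) = 0x16
s_3 = InvRound(s_2, k_0) = 0x61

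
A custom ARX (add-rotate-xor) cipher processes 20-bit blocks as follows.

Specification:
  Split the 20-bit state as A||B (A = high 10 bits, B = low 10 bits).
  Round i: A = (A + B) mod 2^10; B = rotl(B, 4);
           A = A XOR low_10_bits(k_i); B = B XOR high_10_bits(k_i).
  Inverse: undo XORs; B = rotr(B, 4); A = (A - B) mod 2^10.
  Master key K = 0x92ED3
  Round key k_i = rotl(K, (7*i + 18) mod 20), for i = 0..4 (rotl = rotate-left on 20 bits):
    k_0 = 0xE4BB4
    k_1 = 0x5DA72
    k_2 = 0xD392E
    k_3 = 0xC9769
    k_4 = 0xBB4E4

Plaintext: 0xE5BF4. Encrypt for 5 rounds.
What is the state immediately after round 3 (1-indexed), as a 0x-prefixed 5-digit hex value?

0x4811C

s_0 = plaintext = 0xE5BF4
s_1 = Round(s_0, k_0) = 0x0F8DD
s_2 = Round(s_1, k_1) = 0xDA4A5
s_3 = Round(s_2, k_2) = 0x4811C
s_4 = Round(s_3, k_3) = 0x556E1
s_5 = Round(s_4, k_4) = 0x348F6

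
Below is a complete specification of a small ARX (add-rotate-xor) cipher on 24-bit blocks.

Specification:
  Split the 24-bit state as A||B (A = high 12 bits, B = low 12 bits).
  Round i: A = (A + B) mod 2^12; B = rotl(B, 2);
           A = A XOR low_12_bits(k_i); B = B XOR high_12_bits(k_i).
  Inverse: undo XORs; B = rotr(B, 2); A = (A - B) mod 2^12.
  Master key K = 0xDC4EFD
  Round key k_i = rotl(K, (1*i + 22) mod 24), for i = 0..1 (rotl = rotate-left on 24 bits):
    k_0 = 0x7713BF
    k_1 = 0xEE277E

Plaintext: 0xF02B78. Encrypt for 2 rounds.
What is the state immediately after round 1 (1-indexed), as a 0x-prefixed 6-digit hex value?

s_0 = plaintext = 0xF02B78
s_1 = Round(s_0, k_0) = 0x9C5A93
s_2 = Round(s_1, k_1) = 0x3264AC

0x9C5A93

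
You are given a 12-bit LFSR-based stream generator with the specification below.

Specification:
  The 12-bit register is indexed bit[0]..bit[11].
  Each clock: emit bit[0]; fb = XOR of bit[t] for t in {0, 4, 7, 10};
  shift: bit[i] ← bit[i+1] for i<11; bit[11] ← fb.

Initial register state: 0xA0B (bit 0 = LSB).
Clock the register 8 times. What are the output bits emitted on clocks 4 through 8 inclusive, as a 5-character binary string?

reg_0 = 0xA0B
clock 1: out=1, reg = 0xD05
clock 2: out=1, reg = 0x682
clock 3: out=0, reg = 0x341
clock 4: out=1, reg = 0x9A0
clock 5: out=0, reg = 0xCD0
clock 6: out=0, reg = 0xE68
clock 7: out=0, reg = 0xF34
clock 8: out=0, reg = 0x79A

10000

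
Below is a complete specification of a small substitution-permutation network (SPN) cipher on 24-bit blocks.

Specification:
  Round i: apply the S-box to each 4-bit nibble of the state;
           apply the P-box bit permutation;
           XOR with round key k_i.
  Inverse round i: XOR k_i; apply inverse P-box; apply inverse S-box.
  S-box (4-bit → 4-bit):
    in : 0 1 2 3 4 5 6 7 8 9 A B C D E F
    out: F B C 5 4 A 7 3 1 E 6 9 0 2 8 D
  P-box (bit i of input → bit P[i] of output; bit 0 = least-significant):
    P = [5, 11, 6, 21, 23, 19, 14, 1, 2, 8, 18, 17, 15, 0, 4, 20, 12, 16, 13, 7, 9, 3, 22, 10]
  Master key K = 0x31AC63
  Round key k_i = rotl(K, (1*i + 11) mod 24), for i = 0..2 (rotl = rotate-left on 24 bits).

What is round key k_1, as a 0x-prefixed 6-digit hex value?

0xC6331A

K = 0x31AC63
k_0 = rotl(K, (1*0+11) mod 24) = rotl(K, 11) = 0x63198D
k_1 = rotl(K, (1*1+11) mod 24) = rotl(K, 12) = 0xC6331A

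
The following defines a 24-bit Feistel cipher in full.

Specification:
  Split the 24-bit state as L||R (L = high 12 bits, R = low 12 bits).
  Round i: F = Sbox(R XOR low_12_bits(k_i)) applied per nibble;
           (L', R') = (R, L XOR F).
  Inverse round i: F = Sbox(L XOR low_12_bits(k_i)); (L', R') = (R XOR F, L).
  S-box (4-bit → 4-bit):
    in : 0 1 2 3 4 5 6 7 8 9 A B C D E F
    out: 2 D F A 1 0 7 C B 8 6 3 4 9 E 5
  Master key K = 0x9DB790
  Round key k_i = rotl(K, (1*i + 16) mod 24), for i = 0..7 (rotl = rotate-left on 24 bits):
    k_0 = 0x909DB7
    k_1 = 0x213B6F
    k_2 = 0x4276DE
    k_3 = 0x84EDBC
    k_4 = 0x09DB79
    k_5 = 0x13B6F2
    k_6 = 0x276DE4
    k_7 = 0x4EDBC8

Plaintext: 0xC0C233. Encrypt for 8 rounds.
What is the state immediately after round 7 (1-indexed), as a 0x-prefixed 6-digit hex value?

s_0 = plaintext = 0xC0C233
s_1 = Round(s_0, k_0) = 0x2339BD
s_2 = Round(s_1, k_1) = 0x9BDDAC
s_3 = Round(s_2, k_2) = 0xDACA72
s_4 = Round(s_3, k_3) = 0xA721E2
s_5 = Round(s_4, k_4) = 0x1E2CF1
s_6 = Round(s_5, k_5) = 0xCF17C8
s_7 = Round(s_6, k_6) = 0x7C8A05
s_8 = Round(s_7, k_7) = 0xA05A81

0x7C8A05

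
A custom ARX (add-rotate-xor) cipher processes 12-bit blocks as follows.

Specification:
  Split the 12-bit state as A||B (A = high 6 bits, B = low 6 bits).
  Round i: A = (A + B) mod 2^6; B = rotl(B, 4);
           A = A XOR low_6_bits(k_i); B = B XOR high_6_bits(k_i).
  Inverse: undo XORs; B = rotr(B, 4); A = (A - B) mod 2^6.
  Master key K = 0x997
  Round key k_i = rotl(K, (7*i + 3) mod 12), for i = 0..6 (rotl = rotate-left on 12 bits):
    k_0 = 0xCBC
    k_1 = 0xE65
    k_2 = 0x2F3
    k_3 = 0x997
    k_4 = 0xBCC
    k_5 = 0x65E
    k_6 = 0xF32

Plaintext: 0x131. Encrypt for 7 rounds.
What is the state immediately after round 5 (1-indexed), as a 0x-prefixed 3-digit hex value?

0x8B8

s_0 = plaintext = 0x131
s_1 = Round(s_0, k_0) = 0x26E
s_2 = Round(s_1, k_1) = 0x492
s_3 = Round(s_2, k_2) = 0x5EF
s_4 = Round(s_3, k_3) = 0x45D
s_5 = Round(s_4, k_4) = 0x8B8
s_6 = Round(s_5, k_5) = 0x117
s_7 = Round(s_6, k_6) = 0xA49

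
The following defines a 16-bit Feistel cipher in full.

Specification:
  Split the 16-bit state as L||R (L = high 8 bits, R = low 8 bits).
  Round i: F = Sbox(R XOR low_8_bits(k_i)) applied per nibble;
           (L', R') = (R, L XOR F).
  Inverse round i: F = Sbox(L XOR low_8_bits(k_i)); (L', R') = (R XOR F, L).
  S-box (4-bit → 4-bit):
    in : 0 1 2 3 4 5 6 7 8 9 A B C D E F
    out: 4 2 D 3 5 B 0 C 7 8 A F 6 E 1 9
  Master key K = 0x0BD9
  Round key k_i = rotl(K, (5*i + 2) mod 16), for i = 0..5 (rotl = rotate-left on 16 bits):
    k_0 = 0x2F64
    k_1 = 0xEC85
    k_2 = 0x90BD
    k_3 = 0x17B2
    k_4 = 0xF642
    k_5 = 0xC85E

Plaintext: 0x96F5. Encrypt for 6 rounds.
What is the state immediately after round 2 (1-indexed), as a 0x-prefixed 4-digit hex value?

0x1477

s_0 = plaintext = 0x96F5
s_1 = Round(s_0, k_0) = 0xF514
s_2 = Round(s_1, k_1) = 0x1477
s_3 = Round(s_2, k_2) = 0x777E
s_4 = Round(s_3, k_3) = 0x7E11
s_5 = Round(s_4, k_4) = 0x11CD
s_6 = Round(s_5, k_5) = 0xCD92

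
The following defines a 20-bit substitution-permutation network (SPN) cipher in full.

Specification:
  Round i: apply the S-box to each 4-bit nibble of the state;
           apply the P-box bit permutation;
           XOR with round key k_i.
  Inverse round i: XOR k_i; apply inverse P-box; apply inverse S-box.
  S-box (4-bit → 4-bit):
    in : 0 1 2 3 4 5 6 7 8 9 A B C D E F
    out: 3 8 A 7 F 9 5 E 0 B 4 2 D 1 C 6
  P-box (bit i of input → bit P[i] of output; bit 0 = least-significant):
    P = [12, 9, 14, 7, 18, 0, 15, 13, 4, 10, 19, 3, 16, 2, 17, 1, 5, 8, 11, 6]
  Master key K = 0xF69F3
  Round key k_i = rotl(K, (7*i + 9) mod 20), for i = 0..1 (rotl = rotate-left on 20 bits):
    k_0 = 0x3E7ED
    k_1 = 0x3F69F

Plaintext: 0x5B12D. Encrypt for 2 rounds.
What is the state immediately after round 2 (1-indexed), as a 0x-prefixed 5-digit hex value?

0xAE9B7

s_0 = plaintext = 0x5B12D
s_1 = Round(s_0, k_0) = 0x3D780
s_2 = Round(s_1, k_1) = 0xAE9B7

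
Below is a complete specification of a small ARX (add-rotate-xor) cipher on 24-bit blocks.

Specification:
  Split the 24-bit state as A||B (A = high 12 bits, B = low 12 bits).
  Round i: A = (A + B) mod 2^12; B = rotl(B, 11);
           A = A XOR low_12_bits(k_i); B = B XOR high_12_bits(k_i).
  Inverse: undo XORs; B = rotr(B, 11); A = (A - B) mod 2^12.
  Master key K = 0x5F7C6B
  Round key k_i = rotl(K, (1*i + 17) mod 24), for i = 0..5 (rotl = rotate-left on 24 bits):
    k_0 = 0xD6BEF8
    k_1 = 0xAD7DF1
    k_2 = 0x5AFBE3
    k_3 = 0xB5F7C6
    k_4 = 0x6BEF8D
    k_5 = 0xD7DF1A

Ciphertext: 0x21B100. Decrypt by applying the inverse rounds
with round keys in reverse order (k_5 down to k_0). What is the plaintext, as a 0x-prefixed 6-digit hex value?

s_0 = ciphertext = 0x21B100
s_1 = InvRound(s_0, k_5) = 0x4068FB
s_2 = InvRound(s_1, k_4) = 0xF00C8B
s_3 = InvRound(s_2, k_3) = 0x91EFA8
s_4 = InvRound(s_3, k_2) = 0xEEE40F
s_5 = InvRound(s_4, k_1) = 0x56EDB1
s_6 = InvRound(s_5, k_0) = 0x9E21B4

0x9E21B4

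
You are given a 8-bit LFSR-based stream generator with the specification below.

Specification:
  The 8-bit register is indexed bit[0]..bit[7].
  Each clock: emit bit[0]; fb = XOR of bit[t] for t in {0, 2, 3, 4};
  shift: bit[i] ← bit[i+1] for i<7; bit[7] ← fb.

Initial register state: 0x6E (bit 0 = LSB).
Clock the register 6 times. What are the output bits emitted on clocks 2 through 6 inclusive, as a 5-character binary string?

11101

reg_0 = 0x6E
clock 1: out=0, reg = 0x37
clock 2: out=1, reg = 0x9B
clock 3: out=1, reg = 0xCD
clock 4: out=1, reg = 0xE6
clock 5: out=0, reg = 0xF3
clock 6: out=1, reg = 0x79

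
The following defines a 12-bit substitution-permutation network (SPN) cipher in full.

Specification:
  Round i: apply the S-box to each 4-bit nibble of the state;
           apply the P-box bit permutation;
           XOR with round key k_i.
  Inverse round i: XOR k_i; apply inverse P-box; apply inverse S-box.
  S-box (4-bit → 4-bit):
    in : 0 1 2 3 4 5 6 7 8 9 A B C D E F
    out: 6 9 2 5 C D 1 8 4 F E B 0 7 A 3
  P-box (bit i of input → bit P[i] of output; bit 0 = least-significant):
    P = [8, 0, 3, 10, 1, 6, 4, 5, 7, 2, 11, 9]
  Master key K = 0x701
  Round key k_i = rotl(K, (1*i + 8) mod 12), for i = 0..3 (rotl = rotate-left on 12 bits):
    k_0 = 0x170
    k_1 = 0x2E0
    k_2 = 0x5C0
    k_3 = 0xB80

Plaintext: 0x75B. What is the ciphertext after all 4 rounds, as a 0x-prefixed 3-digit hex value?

0x72D

s_0 = plaintext = 0x75B
s_1 = Round(s_0, k_0) = 0x643
s_2 = Round(s_1, k_1) = 0x358
s_3 = Round(s_2, k_2) = 0xD7A
s_4 = Round(s_3, k_3) = 0x72D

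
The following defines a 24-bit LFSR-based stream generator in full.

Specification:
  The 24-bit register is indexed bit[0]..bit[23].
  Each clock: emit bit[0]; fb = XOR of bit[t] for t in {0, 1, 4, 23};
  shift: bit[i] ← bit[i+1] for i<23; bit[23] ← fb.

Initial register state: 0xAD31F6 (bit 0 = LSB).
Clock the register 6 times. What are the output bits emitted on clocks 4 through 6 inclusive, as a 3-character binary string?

reg_0 = 0xAD31F6
clock 1: out=0, reg = 0xD698FB
clock 2: out=1, reg = 0x6B4C7D
clock 3: out=1, reg = 0x35A63E
clock 4: out=0, reg = 0x1AD31F
clock 5: out=1, reg = 0x8D698F
clock 6: out=1, reg = 0xC6B4C7

011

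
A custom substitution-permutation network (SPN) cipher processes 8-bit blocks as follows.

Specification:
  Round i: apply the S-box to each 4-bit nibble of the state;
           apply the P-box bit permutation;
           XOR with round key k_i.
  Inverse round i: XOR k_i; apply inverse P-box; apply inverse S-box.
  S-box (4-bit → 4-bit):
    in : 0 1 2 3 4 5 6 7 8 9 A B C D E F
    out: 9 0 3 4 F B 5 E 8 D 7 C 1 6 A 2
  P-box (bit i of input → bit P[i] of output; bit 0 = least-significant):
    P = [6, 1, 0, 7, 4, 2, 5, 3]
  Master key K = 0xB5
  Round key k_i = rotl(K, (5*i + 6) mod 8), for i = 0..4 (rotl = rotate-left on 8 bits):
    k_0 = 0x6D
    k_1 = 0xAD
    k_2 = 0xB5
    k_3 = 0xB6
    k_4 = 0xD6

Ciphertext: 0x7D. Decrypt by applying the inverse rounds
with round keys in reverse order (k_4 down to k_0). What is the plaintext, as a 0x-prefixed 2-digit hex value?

s_0 = ciphertext = 0x7D
s_1 = InvRound(s_0, k_4) = 0xB7
s_2 = InvRound(s_1, k_3) = 0x13
s_3 = InvRound(s_2, k_2) = 0xDE
s_4 = InvRound(s_3, k_1) = 0x6A
s_5 = InvRound(s_4, k_0) = 0xFD

0xFD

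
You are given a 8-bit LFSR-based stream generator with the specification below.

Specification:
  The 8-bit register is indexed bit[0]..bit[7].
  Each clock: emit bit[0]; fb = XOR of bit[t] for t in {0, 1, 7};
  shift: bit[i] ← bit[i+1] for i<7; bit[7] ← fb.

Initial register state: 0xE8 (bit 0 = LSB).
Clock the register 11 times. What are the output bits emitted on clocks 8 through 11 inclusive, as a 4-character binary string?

reg_0 = 0xE8
clock 1: out=0, reg = 0xF4
clock 2: out=0, reg = 0xFA
clock 3: out=0, reg = 0x7D
clock 4: out=1, reg = 0xBE
clock 5: out=0, reg = 0x5F
clock 6: out=1, reg = 0x2F
clock 7: out=1, reg = 0x17
clock 8: out=1, reg = 0x0B
clock 9: out=1, reg = 0x05
clock 10: out=1, reg = 0x82
clock 11: out=0, reg = 0x41

1110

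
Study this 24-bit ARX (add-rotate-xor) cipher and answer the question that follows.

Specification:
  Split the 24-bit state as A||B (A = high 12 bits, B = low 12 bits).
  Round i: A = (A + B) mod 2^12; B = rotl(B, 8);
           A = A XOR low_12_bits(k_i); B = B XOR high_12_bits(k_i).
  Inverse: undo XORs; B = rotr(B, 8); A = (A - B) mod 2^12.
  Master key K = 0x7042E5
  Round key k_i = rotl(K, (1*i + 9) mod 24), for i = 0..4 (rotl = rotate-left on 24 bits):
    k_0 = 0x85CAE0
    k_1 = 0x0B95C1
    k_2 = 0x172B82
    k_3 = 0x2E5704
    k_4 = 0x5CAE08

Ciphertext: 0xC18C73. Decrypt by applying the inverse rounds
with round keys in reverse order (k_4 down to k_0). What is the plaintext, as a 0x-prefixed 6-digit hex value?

0xDE0A78

s_0 = ciphertext = 0xC18C73
s_1 = InvRound(s_0, k_4) = 0x677B99
s_2 = InvRound(s_1, k_3) = 0x9AA7C9
s_3 = InvRound(s_2, k_2) = 0x672BB6
s_4 = InvRound(s_3, k_1) = 0x2B80FB
s_5 = InvRound(s_4, k_0) = 0xDE0A78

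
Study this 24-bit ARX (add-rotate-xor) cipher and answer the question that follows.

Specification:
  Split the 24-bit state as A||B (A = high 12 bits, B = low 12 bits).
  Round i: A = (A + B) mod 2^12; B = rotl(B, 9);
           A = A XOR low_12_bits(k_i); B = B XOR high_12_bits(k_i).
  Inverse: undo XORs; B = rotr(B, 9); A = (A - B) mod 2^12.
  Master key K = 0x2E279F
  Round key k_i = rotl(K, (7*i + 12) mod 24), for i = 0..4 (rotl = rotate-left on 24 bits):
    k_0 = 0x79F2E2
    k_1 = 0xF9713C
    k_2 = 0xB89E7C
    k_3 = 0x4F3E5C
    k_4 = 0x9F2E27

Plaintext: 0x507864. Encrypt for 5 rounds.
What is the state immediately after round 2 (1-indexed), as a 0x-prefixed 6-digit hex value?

s_0 = plaintext = 0x507864
s_1 = Round(s_0, k_0) = 0xF89E93
s_2 = Round(s_1, k_1) = 0xF20845
s_3 = Round(s_2, k_2) = 0x919081
s_4 = Round(s_3, k_3) = 0x7C66E3
s_5 = Round(s_4, k_4) = 0x08EF2E

0xF20845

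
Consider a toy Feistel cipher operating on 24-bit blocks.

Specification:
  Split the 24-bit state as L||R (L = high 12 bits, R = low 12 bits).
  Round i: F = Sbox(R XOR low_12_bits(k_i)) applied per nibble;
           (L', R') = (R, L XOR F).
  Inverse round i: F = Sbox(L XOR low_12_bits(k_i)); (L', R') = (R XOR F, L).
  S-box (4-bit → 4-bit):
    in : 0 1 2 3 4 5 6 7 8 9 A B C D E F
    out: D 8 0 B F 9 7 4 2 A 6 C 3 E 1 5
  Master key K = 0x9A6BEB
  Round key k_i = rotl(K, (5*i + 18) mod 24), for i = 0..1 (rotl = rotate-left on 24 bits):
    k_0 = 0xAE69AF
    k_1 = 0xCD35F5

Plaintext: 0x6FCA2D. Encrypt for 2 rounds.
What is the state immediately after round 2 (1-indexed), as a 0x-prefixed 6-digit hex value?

0xDDC827

s_0 = plaintext = 0x6FCA2D
s_1 = Round(s_0, k_0) = 0xA2DDDC
s_2 = Round(s_1, k_1) = 0xDDC827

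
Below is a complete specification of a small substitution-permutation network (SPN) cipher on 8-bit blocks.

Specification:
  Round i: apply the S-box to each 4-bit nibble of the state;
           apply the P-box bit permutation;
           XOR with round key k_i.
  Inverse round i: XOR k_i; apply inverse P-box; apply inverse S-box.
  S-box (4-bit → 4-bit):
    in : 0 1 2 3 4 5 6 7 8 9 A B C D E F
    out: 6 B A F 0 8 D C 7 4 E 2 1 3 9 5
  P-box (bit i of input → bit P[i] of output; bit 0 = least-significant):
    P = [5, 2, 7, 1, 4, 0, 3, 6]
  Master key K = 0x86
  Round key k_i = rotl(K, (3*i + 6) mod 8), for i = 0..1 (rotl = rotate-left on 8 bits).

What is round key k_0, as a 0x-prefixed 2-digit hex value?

K = 0x86
k_0 = rotl(K, (3*0+6) mod 8) = rotl(K, 6) = 0xA1

0xA1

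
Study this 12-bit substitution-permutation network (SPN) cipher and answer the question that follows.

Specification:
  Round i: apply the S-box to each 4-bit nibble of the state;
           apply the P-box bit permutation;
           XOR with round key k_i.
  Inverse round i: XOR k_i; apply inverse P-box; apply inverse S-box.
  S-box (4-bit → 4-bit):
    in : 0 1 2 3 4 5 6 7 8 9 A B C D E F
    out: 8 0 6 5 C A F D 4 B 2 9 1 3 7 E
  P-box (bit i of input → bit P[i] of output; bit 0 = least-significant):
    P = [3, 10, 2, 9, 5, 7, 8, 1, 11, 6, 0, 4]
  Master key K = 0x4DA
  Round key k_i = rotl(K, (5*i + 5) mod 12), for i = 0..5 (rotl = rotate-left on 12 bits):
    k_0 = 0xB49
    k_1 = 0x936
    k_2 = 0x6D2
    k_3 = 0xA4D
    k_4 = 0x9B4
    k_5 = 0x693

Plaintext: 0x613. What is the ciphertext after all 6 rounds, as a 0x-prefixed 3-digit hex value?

s_0 = plaintext = 0x613
s_1 = Round(s_0, k_0) = 0x314
s_2 = Round(s_1, k_1) = 0x333
s_3 = Round(s_2, k_2) = 0xFFF
s_4 = Round(s_3, k_3) = 0xD9A
s_5 = Round(s_4, k_4) = 0x556
s_6 = Round(s_5, k_5) = 0x04D

0x04D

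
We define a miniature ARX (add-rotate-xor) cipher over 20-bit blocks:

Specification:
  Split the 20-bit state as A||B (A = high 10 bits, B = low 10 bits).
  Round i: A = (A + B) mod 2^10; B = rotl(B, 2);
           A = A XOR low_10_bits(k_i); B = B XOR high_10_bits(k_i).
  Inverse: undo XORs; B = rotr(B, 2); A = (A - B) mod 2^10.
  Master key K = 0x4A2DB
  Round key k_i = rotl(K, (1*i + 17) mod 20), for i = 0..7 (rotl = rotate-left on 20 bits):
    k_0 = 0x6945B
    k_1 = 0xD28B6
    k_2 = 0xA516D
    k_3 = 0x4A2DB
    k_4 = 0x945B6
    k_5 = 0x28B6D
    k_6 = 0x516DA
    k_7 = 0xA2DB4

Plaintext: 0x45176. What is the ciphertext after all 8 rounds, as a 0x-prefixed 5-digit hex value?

0xF3DED

s_0 = plaintext = 0x45176
s_1 = Round(s_0, k_0) = 0xB447C
s_2 = Round(s_1, k_1) = 0xFEEBA
s_3 = Round(s_2, k_2) = 0xF607E
s_4 = Round(s_3, k_3) = 0xA34D0
s_5 = Round(s_4, k_4) = 0xBAD11
s_6 = Round(s_5, k_5) = 0x244E7
s_7 = Round(s_6, k_6) = 0xE8AD9
s_8 = Round(s_7, k_7) = 0xF3DED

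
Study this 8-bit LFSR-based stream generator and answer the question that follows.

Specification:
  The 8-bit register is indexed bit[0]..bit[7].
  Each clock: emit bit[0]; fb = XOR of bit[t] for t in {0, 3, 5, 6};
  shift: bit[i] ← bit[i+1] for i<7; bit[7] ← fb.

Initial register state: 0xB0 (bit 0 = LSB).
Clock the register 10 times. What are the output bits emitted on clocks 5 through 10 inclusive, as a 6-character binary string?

110110

reg_0 = 0xB0
clock 1: out=0, reg = 0xD8
clock 2: out=0, reg = 0x6C
clock 3: out=0, reg = 0xB6
clock 4: out=0, reg = 0xDB
clock 5: out=1, reg = 0xED
clock 6: out=1, reg = 0x76
clock 7: out=0, reg = 0x3B
clock 8: out=1, reg = 0x9D
clock 9: out=1, reg = 0x4E
clock 10: out=0, reg = 0x27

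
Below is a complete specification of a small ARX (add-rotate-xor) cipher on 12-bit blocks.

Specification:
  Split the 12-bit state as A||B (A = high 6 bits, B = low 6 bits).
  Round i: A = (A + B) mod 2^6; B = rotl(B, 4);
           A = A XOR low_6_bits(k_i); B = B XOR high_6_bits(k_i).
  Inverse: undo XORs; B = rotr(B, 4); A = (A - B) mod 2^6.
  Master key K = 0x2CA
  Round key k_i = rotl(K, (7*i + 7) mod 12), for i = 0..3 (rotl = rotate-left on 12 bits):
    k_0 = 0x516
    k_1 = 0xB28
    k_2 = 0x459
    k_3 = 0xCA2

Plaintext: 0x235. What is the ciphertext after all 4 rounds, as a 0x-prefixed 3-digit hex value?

s_0 = plaintext = 0x235
s_1 = Round(s_0, k_0) = 0xAC9
s_2 = Round(s_1, k_1) = 0x73E
s_3 = Round(s_2, k_2) = 0x0FE
s_4 = Round(s_3, k_3) = 0x8DD

0x8DD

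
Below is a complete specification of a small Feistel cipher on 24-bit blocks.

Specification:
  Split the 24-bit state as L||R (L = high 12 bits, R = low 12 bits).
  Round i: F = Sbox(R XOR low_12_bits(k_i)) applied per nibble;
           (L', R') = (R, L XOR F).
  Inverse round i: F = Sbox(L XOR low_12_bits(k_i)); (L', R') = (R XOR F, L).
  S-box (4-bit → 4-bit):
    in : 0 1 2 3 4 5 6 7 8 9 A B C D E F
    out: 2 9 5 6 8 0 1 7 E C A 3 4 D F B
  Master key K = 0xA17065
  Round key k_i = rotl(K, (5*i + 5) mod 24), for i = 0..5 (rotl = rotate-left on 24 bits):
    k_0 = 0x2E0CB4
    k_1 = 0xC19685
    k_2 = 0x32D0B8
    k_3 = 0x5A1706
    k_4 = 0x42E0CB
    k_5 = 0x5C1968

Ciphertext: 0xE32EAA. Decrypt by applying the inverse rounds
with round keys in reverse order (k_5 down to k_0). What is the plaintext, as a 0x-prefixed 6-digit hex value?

s_0 = ciphertext = 0xE32EAA
s_1 = InvRound(s_0, k_5) = 0x9A0E32
s_2 = InvRound(s_1, k_4) = 0x2219A0
s_3 = InvRound(s_2, k_3) = 0x9F7221
s_4 = InvRound(s_3, k_2) = 0xEAA9F7
s_5 = InvRound(s_4, k_1) = 0x7ACEAA
s_6 = InvRound(s_5, k_0) = 0xD347AC

0xD347AC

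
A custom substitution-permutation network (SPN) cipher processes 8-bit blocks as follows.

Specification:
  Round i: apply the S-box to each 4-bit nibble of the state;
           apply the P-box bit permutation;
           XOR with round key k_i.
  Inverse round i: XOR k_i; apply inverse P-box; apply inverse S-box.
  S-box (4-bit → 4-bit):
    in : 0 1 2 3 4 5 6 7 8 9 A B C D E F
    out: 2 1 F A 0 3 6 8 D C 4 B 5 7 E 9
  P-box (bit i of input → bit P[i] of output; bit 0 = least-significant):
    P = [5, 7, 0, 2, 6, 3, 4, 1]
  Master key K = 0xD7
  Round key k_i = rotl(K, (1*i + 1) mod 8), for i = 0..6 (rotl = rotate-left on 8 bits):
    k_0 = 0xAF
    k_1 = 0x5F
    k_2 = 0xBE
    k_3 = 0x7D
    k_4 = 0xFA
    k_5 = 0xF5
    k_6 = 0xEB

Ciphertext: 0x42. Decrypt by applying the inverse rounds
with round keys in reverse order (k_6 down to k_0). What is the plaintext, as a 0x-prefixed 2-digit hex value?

0x72

s_0 = ciphertext = 0x42
s_1 = InvRound(s_0, k_6) = 0x0D
s_2 = InvRound(s_1, k_5) = 0xD5
s_3 = InvRound(s_2, k_4) = 0x38
s_4 = InvRound(s_3, k_3) = 0x19
s_5 = InvRound(s_4, k_2) = 0x72
s_6 = InvRound(s_5, k_1) = 0x08
s_7 = InvRound(s_6, k_0) = 0x72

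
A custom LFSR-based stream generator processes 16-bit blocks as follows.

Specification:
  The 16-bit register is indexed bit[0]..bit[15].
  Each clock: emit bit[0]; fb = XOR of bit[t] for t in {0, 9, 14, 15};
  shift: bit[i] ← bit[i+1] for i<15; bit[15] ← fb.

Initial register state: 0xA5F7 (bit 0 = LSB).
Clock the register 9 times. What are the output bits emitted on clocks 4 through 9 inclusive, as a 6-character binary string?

reg_0 = 0xA5F7
clock 1: out=1, reg = 0x52FB
clock 2: out=1, reg = 0xA97D
clock 3: out=1, reg = 0x54BE
clock 4: out=0, reg = 0xAA5F
clock 5: out=1, reg = 0xD52F
clock 6: out=1, reg = 0xEA97
clock 7: out=1, reg = 0x754B
clock 8: out=1, reg = 0x3AA5
clock 9: out=1, reg = 0x1D52

011111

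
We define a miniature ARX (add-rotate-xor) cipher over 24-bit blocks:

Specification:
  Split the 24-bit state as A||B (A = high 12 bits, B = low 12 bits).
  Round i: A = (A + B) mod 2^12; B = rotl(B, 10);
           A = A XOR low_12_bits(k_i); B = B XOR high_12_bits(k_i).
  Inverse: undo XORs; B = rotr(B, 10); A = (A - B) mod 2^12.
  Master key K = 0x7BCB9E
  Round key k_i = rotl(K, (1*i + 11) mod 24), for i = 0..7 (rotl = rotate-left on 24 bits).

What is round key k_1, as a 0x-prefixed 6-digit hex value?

K = 0x7BCB9E
k_0 = rotl(K, (1*0+11) mod 24) = rotl(K, 11) = 0x5CF3DE
k_1 = rotl(K, (1*1+11) mod 24) = rotl(K, 12) = 0xB9E7BC

0xB9E7BC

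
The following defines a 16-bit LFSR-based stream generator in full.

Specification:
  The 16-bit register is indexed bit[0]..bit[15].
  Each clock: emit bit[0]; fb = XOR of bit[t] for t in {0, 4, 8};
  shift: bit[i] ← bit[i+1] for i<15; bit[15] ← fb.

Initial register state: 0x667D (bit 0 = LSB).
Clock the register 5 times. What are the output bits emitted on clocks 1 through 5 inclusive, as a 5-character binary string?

10111

reg_0 = 0x667D
clock 1: out=1, reg = 0x333E
clock 2: out=0, reg = 0x199F
clock 3: out=1, reg = 0x8CCF
clock 4: out=1, reg = 0xC667
clock 5: out=1, reg = 0xE333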